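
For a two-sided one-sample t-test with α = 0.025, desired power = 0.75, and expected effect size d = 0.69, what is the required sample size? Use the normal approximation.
n = 18

Sample size formula (one-sample t-test, normal approximation):
n = ((z_{α/2} + z_β) / d)²

z_{α/2} = 2.241 (for α = 0.025, two-sided)
z_β = 0.674 (for power = 0.75)
d = 0.69

n = ((2.241 + 0.674) / 0.69)²
n = (4.225)²
n ≈ 17.85
Round up to the next whole number: n = 18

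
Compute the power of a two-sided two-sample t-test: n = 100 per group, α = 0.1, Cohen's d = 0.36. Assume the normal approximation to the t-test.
Power ≈ 0.82

Power calculation (two-sample t-test, normal approximation):
z_β = d · √(n/2) - z_{α/2}
z_β = 0.36 · √(100/2) - 1.645
z_β = 0.36 · 7.071 - 1.645
z_β = 0.901

Power = Φ(z_β) = Φ(0.901) ≈ 0.816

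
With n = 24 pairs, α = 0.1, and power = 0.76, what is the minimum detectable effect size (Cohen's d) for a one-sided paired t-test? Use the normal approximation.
d ≈ 0.41

Minimum detectable effect (paired t-test, normal approximation):
d = (z_α + z_β) / √n
d = (1.282 + 0.706) / √24
d = 1.988 / 4.899
d ≈ 0.41

By Cohen's convention (0.2 small / 0.5 medium / 0.8 large): small effect.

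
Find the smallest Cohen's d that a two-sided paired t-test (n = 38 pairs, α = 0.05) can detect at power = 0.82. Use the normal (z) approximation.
d ≈ 0.47

Minimum detectable effect (paired t-test, normal approximation):
d = (z_{α/2} + z_β) / √n
d = (1.960 + 0.915) / √38
d = 2.875 / 6.164
d ≈ 0.47

By Cohen's convention (0.2 small / 0.5 medium / 0.8 large): small effect.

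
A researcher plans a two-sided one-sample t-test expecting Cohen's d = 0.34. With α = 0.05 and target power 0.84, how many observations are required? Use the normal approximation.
n = 76

Sample size formula (one-sample t-test, normal approximation):
n = ((z_{α/2} + z_β) / d)²

z_{α/2} = 1.960 (for α = 0.05, two-sided)
z_β = 0.994 (for power = 0.84)
d = 0.34

n = ((1.960 + 0.994) / 0.34)²
n = (8.688)²
n ≈ 75.48
Round up to the next whole number: n = 76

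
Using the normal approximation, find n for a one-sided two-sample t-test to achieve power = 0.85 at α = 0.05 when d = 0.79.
n = 24 per group

Sample size formula (two-sample t-test, normal approximation):
n = 2 · ((z_α + z_β) / d)²

z_α = 1.645 (for α = 0.05, one-sided)
z_β = 1.036 (for power = 0.85)
d = 0.79

n = 2 · ((1.645 + 1.036) / 0.79)²
n = 2 · (3.394)²
n ≈ 23.04
Round up to the next whole number: n = 24 per group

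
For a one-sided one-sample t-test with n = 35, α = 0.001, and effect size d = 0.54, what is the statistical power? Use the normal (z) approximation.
Power ≈ 0.54

Power calculation (one-sample t-test, normal approximation):
z_β = d · √n - z_α
z_β = 0.54 · √35 - 3.090
z_β = 0.54 · 5.916 - 3.090
z_β = 0.104

Power = Φ(z_β) = Φ(0.104) ≈ 0.542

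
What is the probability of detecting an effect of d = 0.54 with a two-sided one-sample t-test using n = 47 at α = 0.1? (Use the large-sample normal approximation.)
Power ≈ 0.98

Power calculation (one-sample t-test, normal approximation):
z_β = d · √n - z_{α/2}
z_β = 0.54 · √47 - 1.645
z_β = 0.54 · 6.856 - 1.645
z_β = 2.057

Power = Φ(z_β) = Φ(2.057) ≈ 0.980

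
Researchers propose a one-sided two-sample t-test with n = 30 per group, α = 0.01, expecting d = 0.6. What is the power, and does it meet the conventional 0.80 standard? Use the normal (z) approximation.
Power ≈ 0.50; the study is underpowered (power < 0.80)

Power calculation (two-sample t-test, normal approximation):
z_β = d · √(n/2) - z_α
z_β = 0.6 · √(30/2) - 2.326
z_β = 0.6 · 3.873 - 2.326
z_β = -0.003

Power = Φ(z_β) = Φ(-0.003) ≈ 0.499

Effect size d = 0.6 is medium by Cohen's convention (0.2/0.5/0.8).

Threshold: power ≥ 0.80 is conventionally adequate.
Power ≈ 0.50 → the study is underpowered (power < 0.80).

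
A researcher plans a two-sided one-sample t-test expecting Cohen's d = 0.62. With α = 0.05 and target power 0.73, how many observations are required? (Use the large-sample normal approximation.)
n = 18

Sample size formula (one-sample t-test, normal approximation):
n = ((z_{α/2} + z_β) / d)²

z_{α/2} = 1.960 (for α = 0.05, two-sided)
z_β = 0.613 (for power = 0.73)
d = 0.62

n = ((1.960 + 0.613) / 0.62)²
n = (4.150)²
n ≈ 17.22
Round up to the next whole number: n = 18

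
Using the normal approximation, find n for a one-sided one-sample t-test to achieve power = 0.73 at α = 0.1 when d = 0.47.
n = 17

Sample size formula (one-sample t-test, normal approximation):
n = ((z_α + z_β) / d)²

z_α = 1.282 (for α = 0.1, one-sided)
z_β = 0.613 (for power = 0.73)
d = 0.47

n = ((1.282 + 0.613) / 0.47)²
n = (4.032)²
n ≈ 16.26
Round up to the next whole number: n = 17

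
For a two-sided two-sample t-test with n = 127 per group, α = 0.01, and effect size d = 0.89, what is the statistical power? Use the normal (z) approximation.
Power ≈ 1.00

Power calculation (two-sample t-test, normal approximation):
z_β = d · √(n/2) - z_{α/2}
z_β = 0.89 · √(127/2) - 2.576
z_β = 0.89 · 7.969 - 2.576
z_β = 4.516

Power = Φ(z_β) = Φ(4.516) ≈ 1.000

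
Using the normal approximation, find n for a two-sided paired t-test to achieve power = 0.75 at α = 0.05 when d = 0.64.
n = 17 pairs

Sample size formula (paired t-test, normal approximation):
n = ((z_{α/2} + z_β) / d)²

z_{α/2} = 1.960 (for α = 0.05, two-sided)
z_β = 0.674 (for power = 0.75)
d = 0.64

n = ((1.960 + 0.674) / 0.64)²
n = (4.116)²
n ≈ 16.94
Round up to the next whole number: n = 17 pairs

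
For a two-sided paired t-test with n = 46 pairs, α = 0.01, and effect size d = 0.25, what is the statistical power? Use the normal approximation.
Power ≈ 0.19

Power calculation (paired t-test, normal approximation):
z_β = d · √n - z_{α/2}
z_β = 0.25 · √46 - 2.576
z_β = 0.25 · 6.782 - 2.576
z_β = -0.880

Power = Φ(z_β) = Φ(-0.880) ≈ 0.189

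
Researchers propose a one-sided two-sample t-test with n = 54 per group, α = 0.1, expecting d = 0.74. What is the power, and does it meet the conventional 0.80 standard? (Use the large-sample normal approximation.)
Power ≈ 0.99; the study is adequately powered (power ≥ 0.80)

Power calculation (two-sample t-test, normal approximation):
z_β = d · √(n/2) - z_α
z_β = 0.74 · √(54/2) - 1.282
z_β = 0.74 · 5.196 - 1.282
z_β = 2.564

Power = Φ(z_β) = Φ(2.564) ≈ 0.995

Effect size d = 0.74 is medium by Cohen's convention (0.2/0.5/0.8).

Threshold: power ≥ 0.80 is conventionally adequate.
Power ≈ 0.99 → the study is adequately powered (power ≥ 0.80).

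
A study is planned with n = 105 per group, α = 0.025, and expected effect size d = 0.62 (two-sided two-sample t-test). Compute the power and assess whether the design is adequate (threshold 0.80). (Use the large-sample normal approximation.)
Power ≈ 0.99; the study is adequately powered (power ≥ 0.80)

Power calculation (two-sample t-test, normal approximation):
z_β = d · √(n/2) - z_{α/2}
z_β = 0.62 · √(105/2) - 2.241
z_β = 0.62 · 7.246 - 2.241
z_β = 2.251

Power = Φ(z_β) = Φ(2.251) ≈ 0.988

Effect size d = 0.62 is medium by Cohen's convention (0.2/0.5/0.8).

Threshold: power ≥ 0.80 is conventionally adequate.
Power ≈ 0.99 → the study is adequately powered (power ≥ 0.80).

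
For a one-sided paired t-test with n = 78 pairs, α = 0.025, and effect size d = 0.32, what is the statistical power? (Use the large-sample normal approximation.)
Power ≈ 0.81

Power calculation (paired t-test, normal approximation):
z_β = d · √n - z_α
z_β = 0.32 · √78 - 1.960
z_β = 0.32 · 8.832 - 1.960
z_β = 0.866

Power = Φ(z_β) = Φ(0.866) ≈ 0.807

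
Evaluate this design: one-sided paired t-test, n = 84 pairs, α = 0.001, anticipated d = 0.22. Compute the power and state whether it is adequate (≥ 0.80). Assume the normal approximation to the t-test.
Power ≈ 0.14; the study is underpowered (power < 0.80)

Power calculation (paired t-test, normal approximation):
z_β = d · √n - z_α
z_β = 0.22 · √84 - 3.090
z_β = 0.22 · 9.165 - 3.090
z_β = -1.074

Power = Φ(z_β) = Φ(-1.074) ≈ 0.141

Effect size d = 0.22 is small by Cohen's convention (0.2/0.5/0.8).

Threshold: power ≥ 0.80 is conventionally adequate.
Power ≈ 0.14 → the study is underpowered (power < 0.80).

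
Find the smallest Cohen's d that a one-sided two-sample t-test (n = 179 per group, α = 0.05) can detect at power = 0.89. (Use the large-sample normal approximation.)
d ≈ 0.30

Minimum detectable effect (two-sample t-test, normal approximation):
d = (z_α + z_β) / √(n/2)
d = (1.645 + 1.227) / √(179/2)
d = 2.871 / 9.460
d ≈ 0.30

By Cohen's convention (0.2 small / 0.5 medium / 0.8 large): small effect.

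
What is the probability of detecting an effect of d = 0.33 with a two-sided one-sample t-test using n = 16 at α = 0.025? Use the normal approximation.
Power ≈ 0.18

Power calculation (one-sample t-test, normal approximation):
z_β = d · √n - z_{α/2}
z_β = 0.33 · √16 - 2.241
z_β = 0.33 · 4.000 - 2.241
z_β = -0.921

Power = Φ(z_β) = Φ(-0.921) ≈ 0.178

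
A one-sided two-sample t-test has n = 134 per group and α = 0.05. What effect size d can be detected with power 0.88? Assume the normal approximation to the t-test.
d ≈ 0.34

Minimum detectable effect (two-sample t-test, normal approximation):
d = (z_α + z_β) / √(n/2)
d = (1.645 + 1.175) / √(134/2)
d = 2.820 / 8.185
d ≈ 0.34

By Cohen's convention (0.2 small / 0.5 medium / 0.8 large): small effect.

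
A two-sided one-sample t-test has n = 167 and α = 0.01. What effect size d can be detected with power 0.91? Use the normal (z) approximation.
d ≈ 0.30

Minimum detectable effect (one-sample t-test, normal approximation):
d = (z_{α/2} + z_β) / √n
d = (2.576 + 1.341) / √167
d = 3.917 / 12.923
d ≈ 0.30

By Cohen's convention (0.2 small / 0.5 medium / 0.8 large): small effect.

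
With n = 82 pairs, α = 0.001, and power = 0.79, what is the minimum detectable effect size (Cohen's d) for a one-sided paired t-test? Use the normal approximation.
d ≈ 0.43

Minimum detectable effect (paired t-test, normal approximation):
d = (z_α + z_β) / √n
d = (3.090 + 0.806) / √82
d = 3.897 / 9.055
d ≈ 0.43

By Cohen's convention (0.2 small / 0.5 medium / 0.8 large): small effect.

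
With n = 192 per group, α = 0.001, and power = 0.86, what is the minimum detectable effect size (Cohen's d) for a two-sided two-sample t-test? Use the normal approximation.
d ≈ 0.45

Minimum detectable effect (two-sample t-test, normal approximation):
d = (z_{α/2} + z_β) / √(n/2)
d = (3.291 + 1.080) / √(192/2)
d = 4.371 / 9.798
d ≈ 0.45

By Cohen's convention (0.2 small / 0.5 medium / 0.8 large): small effect.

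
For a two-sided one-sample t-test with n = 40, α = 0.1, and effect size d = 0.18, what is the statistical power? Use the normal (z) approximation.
Power ≈ 0.31

Power calculation (one-sample t-test, normal approximation):
z_β = d · √n - z_{α/2}
z_β = 0.18 · √40 - 1.645
z_β = 0.18 · 6.325 - 1.645
z_β = -0.506

Power = Φ(z_β) = Φ(-0.506) ≈ 0.306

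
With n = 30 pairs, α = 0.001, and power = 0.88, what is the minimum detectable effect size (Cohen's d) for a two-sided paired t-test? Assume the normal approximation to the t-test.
d ≈ 0.82

Minimum detectable effect (paired t-test, normal approximation):
d = (z_{α/2} + z_β) / √n
d = (3.291 + 1.175) / √30
d = 4.466 / 5.477
d ≈ 0.82

By Cohen's convention (0.2 small / 0.5 medium / 0.8 large): large effect.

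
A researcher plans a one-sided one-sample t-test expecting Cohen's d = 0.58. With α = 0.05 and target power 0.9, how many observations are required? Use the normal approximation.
n = 26

Sample size formula (one-sample t-test, normal approximation):
n = ((z_α + z_β) / d)²

z_α = 1.645 (for α = 0.05, one-sided)
z_β = 1.282 (for power = 0.9)
d = 0.58

n = ((1.645 + 1.282) / 0.58)²
n = (5.047)²
n ≈ 25.47
Round up to the next whole number: n = 26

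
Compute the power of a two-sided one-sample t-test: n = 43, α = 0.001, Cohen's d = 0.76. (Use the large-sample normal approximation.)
Power ≈ 0.95

Power calculation (one-sample t-test, normal approximation):
z_β = d · √n - z_{α/2}
z_β = 0.76 · √43 - 3.291
z_β = 0.76 · 6.557 - 3.291
z_β = 1.693

Power = Φ(z_β) = Φ(1.693) ≈ 0.955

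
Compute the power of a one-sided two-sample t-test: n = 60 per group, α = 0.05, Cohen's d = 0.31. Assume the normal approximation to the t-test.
Power ≈ 0.52

Power calculation (two-sample t-test, normal approximation):
z_β = d · √(n/2) - z_α
z_β = 0.31 · √(60/2) - 1.645
z_β = 0.31 · 5.477 - 1.645
z_β = 0.053

Power = Φ(z_β) = Φ(0.053) ≈ 0.521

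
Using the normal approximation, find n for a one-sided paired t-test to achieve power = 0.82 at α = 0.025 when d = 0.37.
n = 61 pairs

Sample size formula (paired t-test, normal approximation):
n = ((z_α + z_β) / d)²

z_α = 1.960 (for α = 0.025, one-sided)
z_β = 0.915 (for power = 0.82)
d = 0.37

n = ((1.960 + 0.915) / 0.37)²
n = (7.770)²
n ≈ 60.37
Round up to the next whole number: n = 61 pairs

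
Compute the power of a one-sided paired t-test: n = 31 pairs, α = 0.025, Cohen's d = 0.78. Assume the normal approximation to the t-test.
Power ≈ 0.99

Power calculation (paired t-test, normal approximation):
z_β = d · √n - z_α
z_β = 0.78 · √31 - 1.960
z_β = 0.78 · 5.568 - 1.960
z_β = 2.383

Power = Φ(z_β) = Φ(2.383) ≈ 0.991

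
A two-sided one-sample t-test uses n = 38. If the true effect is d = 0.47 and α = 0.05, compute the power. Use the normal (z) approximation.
Power ≈ 0.83

Power calculation (one-sample t-test, normal approximation):
z_β = d · √n - z_{α/2}
z_β = 0.47 · √38 - 1.960
z_β = 0.47 · 6.164 - 1.960
z_β = 0.937

Power = Φ(z_β) = Φ(0.937) ≈ 0.826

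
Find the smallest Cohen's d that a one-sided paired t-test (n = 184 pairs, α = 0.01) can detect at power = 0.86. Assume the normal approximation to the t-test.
d ≈ 0.25

Minimum detectable effect (paired t-test, normal approximation):
d = (z_α + z_β) / √n
d = (2.326 + 1.080) / √184
d = 3.407 / 13.565
d ≈ 0.25

By Cohen's convention (0.2 small / 0.5 medium / 0.8 large): small effect.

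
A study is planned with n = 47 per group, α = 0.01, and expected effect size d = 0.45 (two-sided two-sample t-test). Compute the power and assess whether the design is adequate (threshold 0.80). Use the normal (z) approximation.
Power ≈ 0.35; the study is underpowered (power < 0.80)

Power calculation (two-sample t-test, normal approximation):
z_β = d · √(n/2) - z_{α/2}
z_β = 0.45 · √(47/2) - 2.576
z_β = 0.45 · 4.848 - 2.576
z_β = -0.394

Power = Φ(z_β) = Φ(-0.394) ≈ 0.347

Effect size d = 0.45 is small by Cohen's convention (0.2/0.5/0.8).

Threshold: power ≥ 0.80 is conventionally adequate.
Power ≈ 0.35 → the study is underpowered (power < 0.80).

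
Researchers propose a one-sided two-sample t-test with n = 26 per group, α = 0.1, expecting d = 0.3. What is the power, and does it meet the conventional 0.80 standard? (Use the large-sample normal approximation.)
Power ≈ 0.42; the study is underpowered (power < 0.80)

Power calculation (two-sample t-test, normal approximation):
z_β = d · √(n/2) - z_α
z_β = 0.3 · √(26/2) - 1.282
z_β = 0.3 · 3.606 - 1.282
z_β = -0.200

Power = Φ(z_β) = Φ(-0.200) ≈ 0.421

Effect size d = 0.3 is small by Cohen's convention (0.2/0.5/0.8).

Threshold: power ≥ 0.80 is conventionally adequate.
Power ≈ 0.42 → the study is underpowered (power < 0.80).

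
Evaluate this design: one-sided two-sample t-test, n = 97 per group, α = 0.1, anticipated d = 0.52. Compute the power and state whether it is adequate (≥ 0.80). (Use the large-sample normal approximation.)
Power ≈ 0.99; the study is adequately powered (power ≥ 0.80)

Power calculation (two-sample t-test, normal approximation):
z_β = d · √(n/2) - z_α
z_β = 0.52 · √(97/2) - 1.282
z_β = 0.52 · 6.964 - 1.282
z_β = 2.340

Power = Φ(z_β) = Φ(2.340) ≈ 0.990

Effect size d = 0.52 is medium by Cohen's convention (0.2/0.5/0.8).

Threshold: power ≥ 0.80 is conventionally adequate.
Power ≈ 0.99 → the study is adequately powered (power ≥ 0.80).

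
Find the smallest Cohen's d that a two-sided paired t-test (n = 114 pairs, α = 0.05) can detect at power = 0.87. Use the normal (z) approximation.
d ≈ 0.29

Minimum detectable effect (paired t-test, normal approximation):
d = (z_{α/2} + z_β) / √n
d = (1.960 + 1.126) / √114
d = 3.086 / 10.677
d ≈ 0.29

By Cohen's convention (0.2 small / 0.5 medium / 0.8 large): small effect.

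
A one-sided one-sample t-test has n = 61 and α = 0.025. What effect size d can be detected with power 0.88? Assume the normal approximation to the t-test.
d ≈ 0.40

Minimum detectable effect (one-sample t-test, normal approximation):
d = (z_α + z_β) / √n
d = (1.960 + 1.175) / √61
d = 3.135 / 7.810
d ≈ 0.40

By Cohen's convention (0.2 small / 0.5 medium / 0.8 large): small effect.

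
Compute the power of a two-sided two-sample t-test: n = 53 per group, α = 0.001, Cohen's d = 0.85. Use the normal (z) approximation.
Power ≈ 0.86

Power calculation (two-sample t-test, normal approximation):
z_β = d · √(n/2) - z_{α/2}
z_β = 0.85 · √(53/2) - 3.291
z_β = 0.85 · 5.148 - 3.291
z_β = 1.085

Power = Φ(z_β) = Φ(1.085) ≈ 0.861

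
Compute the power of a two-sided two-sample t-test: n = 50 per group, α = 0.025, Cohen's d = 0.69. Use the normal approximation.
Power ≈ 0.89

Power calculation (two-sample t-test, normal approximation):
z_β = d · √(n/2) - z_{α/2}
z_β = 0.69 · √(50/2) - 2.241
z_β = 0.69 · 5.000 - 2.241
z_β = 1.209

Power = Φ(z_β) = Φ(1.209) ≈ 0.887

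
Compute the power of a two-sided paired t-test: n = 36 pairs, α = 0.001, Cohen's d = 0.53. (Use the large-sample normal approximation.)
Power ≈ 0.46

Power calculation (paired t-test, normal approximation):
z_β = d · √n - z_{α/2}
z_β = 0.53 · √36 - 3.291
z_β = 0.53 · 6.000 - 3.291
z_β = -0.111

Power = Φ(z_β) = Φ(-0.111) ≈ 0.456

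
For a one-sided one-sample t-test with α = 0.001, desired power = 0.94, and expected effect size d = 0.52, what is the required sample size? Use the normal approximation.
n = 80

Sample size formula (one-sample t-test, normal approximation):
n = ((z_α + z_β) / d)²

z_α = 3.090 (for α = 0.001, one-sided)
z_β = 1.555 (for power = 0.94)
d = 0.52

n = ((3.090 + 1.555) / 0.52)²
n = (8.933)²
n ≈ 79.80
Round up to the next whole number: n = 80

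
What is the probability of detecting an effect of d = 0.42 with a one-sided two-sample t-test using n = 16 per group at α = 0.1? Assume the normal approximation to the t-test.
Power ≈ 0.46

Power calculation (two-sample t-test, normal approximation):
z_β = d · √(n/2) - z_α
z_β = 0.42 · √(16/2) - 1.282
z_β = 0.42 · 2.828 - 1.282
z_β = -0.094

Power = Φ(z_β) = Φ(-0.094) ≈ 0.463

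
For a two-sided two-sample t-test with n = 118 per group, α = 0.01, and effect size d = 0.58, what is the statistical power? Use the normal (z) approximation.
Power ≈ 0.97

Power calculation (two-sample t-test, normal approximation):
z_β = d · √(n/2) - z_{α/2}
z_β = 0.58 · √(118/2) - 2.576
z_β = 0.58 · 7.681 - 2.576
z_β = 1.879

Power = Φ(z_β) = Φ(1.879) ≈ 0.970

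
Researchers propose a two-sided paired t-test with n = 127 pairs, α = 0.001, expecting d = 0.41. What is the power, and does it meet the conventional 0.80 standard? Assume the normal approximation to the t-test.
Power ≈ 0.91; the study is adequately powered (power ≥ 0.80)

Power calculation (paired t-test, normal approximation):
z_β = d · √n - z_{α/2}
z_β = 0.41 · √127 - 3.291
z_β = 0.41 · 11.269 - 3.291
z_β = 1.330

Power = Φ(z_β) = Φ(1.330) ≈ 0.908

Effect size d = 0.41 is small by Cohen's convention (0.2/0.5/0.8).

Threshold: power ≥ 0.80 is conventionally adequate.
Power ≈ 0.91 → the study is adequately powered (power ≥ 0.80).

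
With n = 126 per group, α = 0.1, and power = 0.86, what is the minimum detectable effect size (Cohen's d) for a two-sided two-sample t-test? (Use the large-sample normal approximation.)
d ≈ 0.34

Minimum detectable effect (two-sample t-test, normal approximation):
d = (z_{α/2} + z_β) / √(n/2)
d = (1.645 + 1.080) / √(126/2)
d = 2.725 / 7.937
d ≈ 0.34

By Cohen's convention (0.2 small / 0.5 medium / 0.8 large): small effect.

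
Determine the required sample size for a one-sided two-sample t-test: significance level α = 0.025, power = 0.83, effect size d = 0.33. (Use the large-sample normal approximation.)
n = 156 per group

Sample size formula (two-sample t-test, normal approximation):
n = 2 · ((z_α + z_β) / d)²

z_α = 1.960 (for α = 0.025, one-sided)
z_β = 0.954 (for power = 0.83)
d = 0.33

n = 2 · ((1.960 + 0.954) / 0.33)²
n = 2 · (8.830)²
n ≈ 155.94
Round up to the next whole number: n = 156 per group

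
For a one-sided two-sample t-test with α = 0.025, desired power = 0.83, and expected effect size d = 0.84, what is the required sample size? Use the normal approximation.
n = 25 per group

Sample size formula (two-sample t-test, normal approximation):
n = 2 · ((z_α + z_β) / d)²

z_α = 1.960 (for α = 0.025, one-sided)
z_β = 0.954 (for power = 0.83)
d = 0.84

n = 2 · ((1.960 + 0.954) / 0.84)²
n = 2 · (3.469)²
n ≈ 24.07
Round up to the next whole number: n = 25 per group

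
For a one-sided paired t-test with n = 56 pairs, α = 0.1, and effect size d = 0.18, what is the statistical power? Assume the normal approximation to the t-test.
Power ≈ 0.53

Power calculation (paired t-test, normal approximation):
z_β = d · √n - z_α
z_β = 0.18 · √56 - 1.282
z_β = 0.18 · 7.483 - 1.282
z_β = 0.065

Power = Φ(z_β) = Φ(0.065) ≈ 0.526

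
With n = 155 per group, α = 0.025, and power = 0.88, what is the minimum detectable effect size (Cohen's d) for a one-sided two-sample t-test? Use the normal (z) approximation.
d ≈ 0.36

Minimum detectable effect (two-sample t-test, normal approximation):
d = (z_α + z_β) / √(n/2)
d = (1.960 + 1.175) / √(155/2)
d = 3.135 / 8.803
d ≈ 0.36

By Cohen's convention (0.2 small / 0.5 medium / 0.8 large): small effect.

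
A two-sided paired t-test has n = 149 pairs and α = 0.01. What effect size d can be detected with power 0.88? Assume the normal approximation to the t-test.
d ≈ 0.31

Minimum detectable effect (paired t-test, normal approximation):
d = (z_{α/2} + z_β) / √n
d = (2.576 + 1.175) / √149
d = 3.751 / 12.207
d ≈ 0.31

By Cohen's convention (0.2 small / 0.5 medium / 0.8 large): small effect.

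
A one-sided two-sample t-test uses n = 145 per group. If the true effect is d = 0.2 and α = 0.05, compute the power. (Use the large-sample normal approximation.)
Power ≈ 0.52

Power calculation (two-sample t-test, normal approximation):
z_β = d · √(n/2) - z_α
z_β = 0.2 · √(145/2) - 1.645
z_β = 0.2 · 8.515 - 1.645
z_β = 0.058

Power = Φ(z_β) = Φ(0.058) ≈ 0.523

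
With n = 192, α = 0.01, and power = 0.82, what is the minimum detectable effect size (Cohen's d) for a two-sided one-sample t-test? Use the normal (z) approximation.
d ≈ 0.25

Minimum detectable effect (one-sample t-test, normal approximation):
d = (z_{α/2} + z_β) / √n
d = (2.576 + 0.915) / √192
d = 3.491 / 13.856
d ≈ 0.25

By Cohen's convention (0.2 small / 0.5 medium / 0.8 large): small effect.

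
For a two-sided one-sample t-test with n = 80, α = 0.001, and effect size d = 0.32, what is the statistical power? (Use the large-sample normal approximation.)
Power ≈ 0.33

Power calculation (one-sample t-test, normal approximation):
z_β = d · √n - z_{α/2}
z_β = 0.32 · √80 - 3.291
z_β = 0.32 · 8.944 - 3.291
z_β = -0.428

Power = Φ(z_β) = Φ(-0.428) ≈ 0.334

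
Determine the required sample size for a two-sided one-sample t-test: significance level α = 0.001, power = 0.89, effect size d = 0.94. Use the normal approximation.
n = 24

Sample size formula (one-sample t-test, normal approximation):
n = ((z_{α/2} + z_β) / d)²

z_{α/2} = 3.291 (for α = 0.001, two-sided)
z_β = 1.227 (for power = 0.89)
d = 0.94

n = ((3.291 + 1.227) / 0.94)²
n = (4.806)²
n ≈ 23.10
Round up to the next whole number: n = 24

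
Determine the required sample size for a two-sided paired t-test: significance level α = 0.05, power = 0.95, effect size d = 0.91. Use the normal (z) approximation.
n = 16 pairs

Sample size formula (paired t-test, normal approximation):
n = ((z_{α/2} + z_β) / d)²

z_{α/2} = 1.960 (for α = 0.05, two-sided)
z_β = 1.645 (for power = 0.95)
d = 0.91

n = ((1.960 + 1.645) / 0.91)²
n = (3.962)²
n ≈ 15.70
Round up to the next whole number: n = 16 pairs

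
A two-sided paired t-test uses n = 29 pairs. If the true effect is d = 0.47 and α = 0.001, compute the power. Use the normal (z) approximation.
Power ≈ 0.22

Power calculation (paired t-test, normal approximation):
z_β = d · √n - z_{α/2}
z_β = 0.47 · √29 - 3.291
z_β = 0.47 · 5.385 - 3.291
z_β = -0.759

Power = Φ(z_β) = Φ(-0.759) ≈ 0.224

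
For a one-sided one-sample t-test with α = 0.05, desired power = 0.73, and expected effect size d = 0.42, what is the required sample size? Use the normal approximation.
n = 29

Sample size formula (one-sample t-test, normal approximation):
n = ((z_α + z_β) / d)²

z_α = 1.645 (for α = 0.05, one-sided)
z_β = 0.613 (for power = 0.73)
d = 0.42

n = ((1.645 + 0.613) / 0.42)²
n = (5.376)²
n ≈ 28.90
Round up to the next whole number: n = 29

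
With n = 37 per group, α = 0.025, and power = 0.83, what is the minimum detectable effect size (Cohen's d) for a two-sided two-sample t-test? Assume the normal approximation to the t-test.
d ≈ 0.74

Minimum detectable effect (two-sample t-test, normal approximation):
d = (z_{α/2} + z_β) / √(n/2)
d = (2.241 + 0.954) / √(37/2)
d = 3.196 / 4.301
d ≈ 0.74

By Cohen's convention (0.2 small / 0.5 medium / 0.8 large): medium effect.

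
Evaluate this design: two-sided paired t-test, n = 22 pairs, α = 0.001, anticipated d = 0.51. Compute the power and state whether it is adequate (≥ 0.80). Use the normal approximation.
Power ≈ 0.18; the study is underpowered (power < 0.80)

Power calculation (paired t-test, normal approximation):
z_β = d · √n - z_{α/2}
z_β = 0.51 · √22 - 3.291
z_β = 0.51 · 4.690 - 3.291
z_β = -0.898

Power = Φ(z_β) = Φ(-0.898) ≈ 0.184

Effect size d = 0.51 is medium by Cohen's convention (0.2/0.5/0.8).

Threshold: power ≥ 0.80 is conventionally adequate.
Power ≈ 0.18 → the study is underpowered (power < 0.80).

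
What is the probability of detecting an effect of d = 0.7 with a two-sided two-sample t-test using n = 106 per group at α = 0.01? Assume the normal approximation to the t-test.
Power ≈ 0.99

Power calculation (two-sample t-test, normal approximation):
z_β = d · √(n/2) - z_{α/2}
z_β = 0.7 · √(106/2) - 2.576
z_β = 0.7 · 7.280 - 2.576
z_β = 2.520

Power = Φ(z_β) = Φ(2.520) ≈ 0.994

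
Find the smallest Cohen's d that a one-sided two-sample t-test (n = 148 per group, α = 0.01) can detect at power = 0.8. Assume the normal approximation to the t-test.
d ≈ 0.37

Minimum detectable effect (two-sample t-test, normal approximation):
d = (z_α + z_β) / √(n/2)
d = (2.326 + 0.842) / √(148/2)
d = 3.168 / 8.602
d ≈ 0.37

By Cohen's convention (0.2 small / 0.5 medium / 0.8 large): small effect.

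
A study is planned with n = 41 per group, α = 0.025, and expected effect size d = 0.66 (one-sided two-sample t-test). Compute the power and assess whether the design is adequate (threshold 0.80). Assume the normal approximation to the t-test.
Power ≈ 0.85; the study is adequately powered (power ≥ 0.80)

Power calculation (two-sample t-test, normal approximation):
z_β = d · √(n/2) - z_α
z_β = 0.66 · √(41/2) - 1.960
z_β = 0.66 · 4.528 - 1.960
z_β = 1.028

Power = Φ(z_β) = Φ(1.028) ≈ 0.848

Effect size d = 0.66 is medium by Cohen's convention (0.2/0.5/0.8).

Threshold: power ≥ 0.80 is conventionally adequate.
Power ≈ 0.85 → the study is adequately powered (power ≥ 0.80).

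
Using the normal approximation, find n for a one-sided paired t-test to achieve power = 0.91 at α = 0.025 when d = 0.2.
n = 273 pairs

Sample size formula (paired t-test, normal approximation):
n = ((z_α + z_β) / d)²

z_α = 1.960 (for α = 0.025, one-sided)
z_β = 1.341 (for power = 0.91)
d = 0.2

n = ((1.960 + 1.341) / 0.2)²
n = (16.505)²
n ≈ 272.42
Round up to the next whole number: n = 273 pairs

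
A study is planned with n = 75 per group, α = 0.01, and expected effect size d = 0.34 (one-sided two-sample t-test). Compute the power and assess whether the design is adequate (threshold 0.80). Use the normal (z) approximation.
Power ≈ 0.40; the study is underpowered (power < 0.80)

Power calculation (two-sample t-test, normal approximation):
z_β = d · √(n/2) - z_α
z_β = 0.34 · √(75/2) - 2.326
z_β = 0.34 · 6.124 - 2.326
z_β = -0.244

Power = Φ(z_β) = Φ(-0.244) ≈ 0.404

Effect size d = 0.34 is small by Cohen's convention (0.2/0.5/0.8).

Threshold: power ≥ 0.80 is conventionally adequate.
Power ≈ 0.40 → the study is underpowered (power < 0.80).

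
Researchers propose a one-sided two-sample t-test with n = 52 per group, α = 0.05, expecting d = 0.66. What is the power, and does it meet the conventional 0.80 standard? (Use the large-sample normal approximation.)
Power ≈ 0.96; the study is adequately powered (power ≥ 0.80)

Power calculation (two-sample t-test, normal approximation):
z_β = d · √(n/2) - z_α
z_β = 0.66 · √(52/2) - 1.645
z_β = 0.66 · 5.099 - 1.645
z_β = 1.720

Power = Φ(z_β) = Φ(1.720) ≈ 0.957

Effect size d = 0.66 is medium by Cohen's convention (0.2/0.5/0.8).

Threshold: power ≥ 0.80 is conventionally adequate.
Power ≈ 0.96 → the study is adequately powered (power ≥ 0.80).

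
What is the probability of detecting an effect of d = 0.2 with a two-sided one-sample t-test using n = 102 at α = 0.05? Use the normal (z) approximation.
Power ≈ 0.52

Power calculation (one-sample t-test, normal approximation):
z_β = d · √n - z_{α/2}
z_β = 0.2 · √102 - 1.960
z_β = 0.2 · 10.100 - 1.960
z_β = 0.060

Power = Φ(z_β) = Φ(0.060) ≈ 0.524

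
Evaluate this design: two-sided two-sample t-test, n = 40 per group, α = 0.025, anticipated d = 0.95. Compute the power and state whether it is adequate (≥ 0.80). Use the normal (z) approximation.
Power ≈ 0.98; the study is adequately powered (power ≥ 0.80)

Power calculation (two-sample t-test, normal approximation):
z_β = d · √(n/2) - z_{α/2}
z_β = 0.95 · √(40/2) - 2.241
z_β = 0.95 · 4.472 - 2.241
z_β = 2.007

Power = Φ(z_β) = Φ(2.007) ≈ 0.978

Effect size d = 0.95 is large by Cohen's convention (0.2/0.5/0.8).

Threshold: power ≥ 0.80 is conventionally adequate.
Power ≈ 0.98 → the study is adequately powered (power ≥ 0.80).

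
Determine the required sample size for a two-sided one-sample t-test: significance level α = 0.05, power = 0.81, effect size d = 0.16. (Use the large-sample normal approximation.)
n = 315

Sample size formula (one-sample t-test, normal approximation):
n = ((z_{α/2} + z_β) / d)²

z_{α/2} = 1.960 (for α = 0.05, two-sided)
z_β = 0.878 (for power = 0.81)
d = 0.16

n = ((1.960 + 0.878) / 0.16)²
n = (17.738)²
n ≈ 314.64
Round up to the next whole number: n = 315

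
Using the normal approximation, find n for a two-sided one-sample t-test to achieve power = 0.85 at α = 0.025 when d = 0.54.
n = 37

Sample size formula (one-sample t-test, normal approximation):
n = ((z_{α/2} + z_β) / d)²

z_{α/2} = 2.241 (for α = 0.025, two-sided)
z_β = 1.036 (for power = 0.85)
d = 0.54

n = ((2.241 + 1.036) / 0.54)²
n = (6.069)²
n ≈ 36.83
Round up to the next whole number: n = 37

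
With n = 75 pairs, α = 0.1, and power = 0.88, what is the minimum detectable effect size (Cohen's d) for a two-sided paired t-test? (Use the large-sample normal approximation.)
d ≈ 0.33

Minimum detectable effect (paired t-test, normal approximation):
d = (z_{α/2} + z_β) / √n
d = (1.645 + 1.175) / √75
d = 2.820 / 8.660
d ≈ 0.33

By Cohen's convention (0.2 small / 0.5 medium / 0.8 large): small effect.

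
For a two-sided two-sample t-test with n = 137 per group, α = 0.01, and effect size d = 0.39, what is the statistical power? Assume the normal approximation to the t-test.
Power ≈ 0.74

Power calculation (two-sample t-test, normal approximation):
z_β = d · √(n/2) - z_{α/2}
z_β = 0.39 · √(137/2) - 2.576
z_β = 0.39 · 8.276 - 2.576
z_β = 0.652

Power = Φ(z_β) = Φ(0.652) ≈ 0.743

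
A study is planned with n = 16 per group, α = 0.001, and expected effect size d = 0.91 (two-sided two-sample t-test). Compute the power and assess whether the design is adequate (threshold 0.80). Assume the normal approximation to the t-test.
Power ≈ 0.24; the study is underpowered (power < 0.80)

Power calculation (two-sample t-test, normal approximation):
z_β = d · √(n/2) - z_{α/2}
z_β = 0.91 · √(16/2) - 3.291
z_β = 0.91 · 2.828 - 3.291
z_β = -0.717

Power = Φ(z_β) = Φ(-0.717) ≈ 0.237

Effect size d = 0.91 is large by Cohen's convention (0.2/0.5/0.8).

Threshold: power ≥ 0.80 is conventionally adequate.
Power ≈ 0.24 → the study is underpowered (power < 0.80).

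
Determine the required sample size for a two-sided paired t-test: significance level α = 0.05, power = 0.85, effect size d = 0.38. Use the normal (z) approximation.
n = 63 pairs

Sample size formula (paired t-test, normal approximation):
n = ((z_{α/2} + z_β) / d)²

z_{α/2} = 1.960 (for α = 0.05, two-sided)
z_β = 1.036 (for power = 0.85)
d = 0.38

n = ((1.960 + 1.036) / 0.38)²
n = (7.884)²
n ≈ 62.16
Round up to the next whole number: n = 63 pairs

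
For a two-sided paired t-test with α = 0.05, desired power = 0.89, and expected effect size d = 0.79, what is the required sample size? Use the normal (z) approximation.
n = 17 pairs

Sample size formula (paired t-test, normal approximation):
n = ((z_{α/2} + z_β) / d)²

z_{α/2} = 1.960 (for α = 0.05, two-sided)
z_β = 1.227 (for power = 0.89)
d = 0.79

n = ((1.960 + 1.227) / 0.79)²
n = (4.034)²
n ≈ 16.27
Round up to the next whole number: n = 17 pairs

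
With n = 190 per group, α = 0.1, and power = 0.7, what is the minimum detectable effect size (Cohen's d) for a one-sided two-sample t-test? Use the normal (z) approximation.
d ≈ 0.19

Minimum detectable effect (two-sample t-test, normal approximation):
d = (z_α + z_β) / √(n/2)
d = (1.282 + 0.524) / √(190/2)
d = 1.806 / 9.747
d ≈ 0.19

By Cohen's convention (0.2 small / 0.5 medium / 0.8 large): very small effect.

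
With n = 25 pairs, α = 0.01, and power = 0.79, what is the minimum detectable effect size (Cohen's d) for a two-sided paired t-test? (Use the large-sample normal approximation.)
d ≈ 0.68

Minimum detectable effect (paired t-test, normal approximation):
d = (z_{α/2} + z_β) / √n
d = (2.576 + 0.806) / √25
d = 3.382 / 5.000
d ≈ 0.68

By Cohen's convention (0.2 small / 0.5 medium / 0.8 large): medium effect.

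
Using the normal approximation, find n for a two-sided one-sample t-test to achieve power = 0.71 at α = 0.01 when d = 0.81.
n = 15

Sample size formula (one-sample t-test, normal approximation):
n = ((z_{α/2} + z_β) / d)²

z_{α/2} = 2.576 (for α = 0.01, two-sided)
z_β = 0.553 (for power = 0.71)
d = 0.81

n = ((2.576 + 0.553) / 0.81)²
n = (3.863)²
n ≈ 14.92
Round up to the next whole number: n = 15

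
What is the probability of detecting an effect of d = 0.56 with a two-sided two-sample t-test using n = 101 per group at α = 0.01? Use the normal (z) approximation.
Power ≈ 0.92

Power calculation (two-sample t-test, normal approximation):
z_β = d · √(n/2) - z_{α/2}
z_β = 0.56 · √(101/2) - 2.576
z_β = 0.56 · 7.106 - 2.576
z_β = 1.404

Power = Φ(z_β) = Φ(1.404) ≈ 0.920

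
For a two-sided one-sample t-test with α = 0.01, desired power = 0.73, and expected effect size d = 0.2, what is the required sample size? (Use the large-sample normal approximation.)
n = 255

Sample size formula (one-sample t-test, normal approximation):
n = ((z_{α/2} + z_β) / d)²

z_{α/2} = 2.576 (for α = 0.01, two-sided)
z_β = 0.613 (for power = 0.73)
d = 0.2

n = ((2.576 + 0.613) / 0.2)²
n = (15.945)²
n ≈ 254.24
Round up to the next whole number: n = 255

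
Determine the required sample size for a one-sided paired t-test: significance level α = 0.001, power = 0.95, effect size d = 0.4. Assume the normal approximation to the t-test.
n = 141 pairs

Sample size formula (paired t-test, normal approximation):
n = ((z_α + z_β) / d)²

z_α = 3.090 (for α = 0.001, one-sided)
z_β = 1.645 (for power = 0.95)
d = 0.4

n = ((3.090 + 1.645) / 0.4)²
n = (11.838)²
n ≈ 140.14
Round up to the next whole number: n = 141 pairs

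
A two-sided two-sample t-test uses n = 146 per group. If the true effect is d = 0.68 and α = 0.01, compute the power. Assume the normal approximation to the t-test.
Power ≈ 1.00

Power calculation (two-sample t-test, normal approximation):
z_β = d · √(n/2) - z_{α/2}
z_β = 0.68 · √(146/2) - 2.576
z_β = 0.68 · 8.544 - 2.576
z_β = 3.234

Power = Φ(z_β) = Φ(3.234) ≈ 0.999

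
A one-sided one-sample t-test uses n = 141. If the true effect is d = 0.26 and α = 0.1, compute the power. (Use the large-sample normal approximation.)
Power ≈ 0.96

Power calculation (one-sample t-test, normal approximation):
z_β = d · √n - z_α
z_β = 0.26 · √141 - 1.282
z_β = 0.26 · 11.874 - 1.282
z_β = 1.806

Power = Φ(z_β) = Φ(1.806) ≈ 0.965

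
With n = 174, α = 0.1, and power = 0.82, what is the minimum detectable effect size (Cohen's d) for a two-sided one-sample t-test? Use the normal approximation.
d ≈ 0.19

Minimum detectable effect (one-sample t-test, normal approximation):
d = (z_{α/2} + z_β) / √n
d = (1.645 + 0.915) / √174
d = 2.560 / 13.191
d ≈ 0.19

By Cohen's convention (0.2 small / 0.5 medium / 0.8 large): very small effect.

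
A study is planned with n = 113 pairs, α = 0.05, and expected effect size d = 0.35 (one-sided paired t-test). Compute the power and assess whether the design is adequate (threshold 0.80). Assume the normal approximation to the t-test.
Power ≈ 0.98; the study is adequately powered (power ≥ 0.80)

Power calculation (paired t-test, normal approximation):
z_β = d · √n - z_α
z_β = 0.35 · √113 - 1.645
z_β = 0.35 · 10.630 - 1.645
z_β = 2.076

Power = Φ(z_β) = Φ(2.076) ≈ 0.981

Effect size d = 0.35 is small by Cohen's convention (0.2/0.5/0.8).

Threshold: power ≥ 0.80 is conventionally adequate.
Power ≈ 0.98 → the study is adequately powered (power ≥ 0.80).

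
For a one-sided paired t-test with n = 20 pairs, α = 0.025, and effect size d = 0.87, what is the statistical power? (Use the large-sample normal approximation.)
Power ≈ 0.97

Power calculation (paired t-test, normal approximation):
z_β = d · √n - z_α
z_β = 0.87 · √20 - 1.960
z_β = 0.87 · 4.472 - 1.960
z_β = 1.931

Power = Φ(z_β) = Φ(1.931) ≈ 0.973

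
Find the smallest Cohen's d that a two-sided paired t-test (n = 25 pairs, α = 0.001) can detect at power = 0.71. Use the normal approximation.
d ≈ 0.77

Minimum detectable effect (paired t-test, normal approximation):
d = (z_{α/2} + z_β) / √n
d = (3.291 + 0.553) / √25
d = 3.844 / 5.000
d ≈ 0.77

By Cohen's convention (0.2 small / 0.5 medium / 0.8 large): medium effect.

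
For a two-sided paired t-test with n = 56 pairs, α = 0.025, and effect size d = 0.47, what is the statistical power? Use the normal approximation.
Power ≈ 0.90

Power calculation (paired t-test, normal approximation):
z_β = d · √n - z_{α/2}
z_β = 0.47 · √56 - 2.241
z_β = 0.47 · 7.483 - 2.241
z_β = 1.276

Power = Φ(z_β) = Φ(1.276) ≈ 0.899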